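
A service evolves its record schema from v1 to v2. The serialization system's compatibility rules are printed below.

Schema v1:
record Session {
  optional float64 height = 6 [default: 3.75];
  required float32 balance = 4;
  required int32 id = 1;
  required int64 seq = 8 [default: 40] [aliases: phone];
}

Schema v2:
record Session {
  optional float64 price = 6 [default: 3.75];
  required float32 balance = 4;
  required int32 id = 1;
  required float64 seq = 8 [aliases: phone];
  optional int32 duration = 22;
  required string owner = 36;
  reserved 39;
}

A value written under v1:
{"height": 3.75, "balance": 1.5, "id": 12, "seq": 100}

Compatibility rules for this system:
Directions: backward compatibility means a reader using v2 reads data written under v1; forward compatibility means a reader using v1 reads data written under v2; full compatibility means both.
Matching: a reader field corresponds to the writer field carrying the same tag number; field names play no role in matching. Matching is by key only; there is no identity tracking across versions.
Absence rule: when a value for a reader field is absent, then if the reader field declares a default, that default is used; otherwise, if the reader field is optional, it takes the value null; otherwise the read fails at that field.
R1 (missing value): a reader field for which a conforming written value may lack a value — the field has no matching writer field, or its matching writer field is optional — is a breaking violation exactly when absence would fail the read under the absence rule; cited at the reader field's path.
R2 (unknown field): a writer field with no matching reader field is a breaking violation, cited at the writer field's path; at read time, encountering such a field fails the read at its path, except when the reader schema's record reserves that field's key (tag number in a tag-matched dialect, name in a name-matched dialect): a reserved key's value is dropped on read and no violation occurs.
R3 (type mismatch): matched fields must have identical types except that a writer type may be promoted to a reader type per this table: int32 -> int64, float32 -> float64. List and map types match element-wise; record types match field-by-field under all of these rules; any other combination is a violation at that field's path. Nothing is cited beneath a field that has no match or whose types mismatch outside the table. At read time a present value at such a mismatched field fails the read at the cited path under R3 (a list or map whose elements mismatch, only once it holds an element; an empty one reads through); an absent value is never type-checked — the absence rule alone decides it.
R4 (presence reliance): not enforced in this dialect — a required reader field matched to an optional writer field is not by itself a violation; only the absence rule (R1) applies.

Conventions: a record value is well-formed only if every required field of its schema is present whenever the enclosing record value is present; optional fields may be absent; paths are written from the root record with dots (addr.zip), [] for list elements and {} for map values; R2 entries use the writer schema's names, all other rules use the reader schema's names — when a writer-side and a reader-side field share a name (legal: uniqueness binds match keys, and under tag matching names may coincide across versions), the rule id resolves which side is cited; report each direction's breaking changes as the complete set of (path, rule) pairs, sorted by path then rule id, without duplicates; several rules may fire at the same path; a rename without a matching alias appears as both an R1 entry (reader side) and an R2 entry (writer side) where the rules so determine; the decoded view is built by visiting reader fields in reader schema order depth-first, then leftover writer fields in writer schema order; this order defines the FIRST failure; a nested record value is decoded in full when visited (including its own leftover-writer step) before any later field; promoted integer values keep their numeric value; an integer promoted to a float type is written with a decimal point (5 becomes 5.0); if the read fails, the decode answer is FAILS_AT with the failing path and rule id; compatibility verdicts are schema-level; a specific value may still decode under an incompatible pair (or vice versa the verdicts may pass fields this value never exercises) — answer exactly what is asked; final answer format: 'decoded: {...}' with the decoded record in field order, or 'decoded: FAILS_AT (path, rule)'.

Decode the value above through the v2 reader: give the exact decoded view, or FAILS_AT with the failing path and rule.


decoded: FAILS_AT (seq, R3)

the writer's type comes first in each Session pair
migrating the Session value to v2:
  price := 3.75 (from writer height)
  balance := 1.5
  id := 12
  read fails at seq under R3
  => FAILS_AT (seq, R3)
the rest of the Session diff is inert for this question:
  renamed field height to price in record Session -> fires no rule on Session under this dialect and leaves the result unchanged
  added field owner to record Session: required string, tag 36 (in v2 it sits last) -> matters for Session compatibility verdicts, not for this value's decode
  added field duration to record Session: optional int32, tag 22 (in v2 it sits last) -> matters for Session compatibility verdicts, not for this value's decode


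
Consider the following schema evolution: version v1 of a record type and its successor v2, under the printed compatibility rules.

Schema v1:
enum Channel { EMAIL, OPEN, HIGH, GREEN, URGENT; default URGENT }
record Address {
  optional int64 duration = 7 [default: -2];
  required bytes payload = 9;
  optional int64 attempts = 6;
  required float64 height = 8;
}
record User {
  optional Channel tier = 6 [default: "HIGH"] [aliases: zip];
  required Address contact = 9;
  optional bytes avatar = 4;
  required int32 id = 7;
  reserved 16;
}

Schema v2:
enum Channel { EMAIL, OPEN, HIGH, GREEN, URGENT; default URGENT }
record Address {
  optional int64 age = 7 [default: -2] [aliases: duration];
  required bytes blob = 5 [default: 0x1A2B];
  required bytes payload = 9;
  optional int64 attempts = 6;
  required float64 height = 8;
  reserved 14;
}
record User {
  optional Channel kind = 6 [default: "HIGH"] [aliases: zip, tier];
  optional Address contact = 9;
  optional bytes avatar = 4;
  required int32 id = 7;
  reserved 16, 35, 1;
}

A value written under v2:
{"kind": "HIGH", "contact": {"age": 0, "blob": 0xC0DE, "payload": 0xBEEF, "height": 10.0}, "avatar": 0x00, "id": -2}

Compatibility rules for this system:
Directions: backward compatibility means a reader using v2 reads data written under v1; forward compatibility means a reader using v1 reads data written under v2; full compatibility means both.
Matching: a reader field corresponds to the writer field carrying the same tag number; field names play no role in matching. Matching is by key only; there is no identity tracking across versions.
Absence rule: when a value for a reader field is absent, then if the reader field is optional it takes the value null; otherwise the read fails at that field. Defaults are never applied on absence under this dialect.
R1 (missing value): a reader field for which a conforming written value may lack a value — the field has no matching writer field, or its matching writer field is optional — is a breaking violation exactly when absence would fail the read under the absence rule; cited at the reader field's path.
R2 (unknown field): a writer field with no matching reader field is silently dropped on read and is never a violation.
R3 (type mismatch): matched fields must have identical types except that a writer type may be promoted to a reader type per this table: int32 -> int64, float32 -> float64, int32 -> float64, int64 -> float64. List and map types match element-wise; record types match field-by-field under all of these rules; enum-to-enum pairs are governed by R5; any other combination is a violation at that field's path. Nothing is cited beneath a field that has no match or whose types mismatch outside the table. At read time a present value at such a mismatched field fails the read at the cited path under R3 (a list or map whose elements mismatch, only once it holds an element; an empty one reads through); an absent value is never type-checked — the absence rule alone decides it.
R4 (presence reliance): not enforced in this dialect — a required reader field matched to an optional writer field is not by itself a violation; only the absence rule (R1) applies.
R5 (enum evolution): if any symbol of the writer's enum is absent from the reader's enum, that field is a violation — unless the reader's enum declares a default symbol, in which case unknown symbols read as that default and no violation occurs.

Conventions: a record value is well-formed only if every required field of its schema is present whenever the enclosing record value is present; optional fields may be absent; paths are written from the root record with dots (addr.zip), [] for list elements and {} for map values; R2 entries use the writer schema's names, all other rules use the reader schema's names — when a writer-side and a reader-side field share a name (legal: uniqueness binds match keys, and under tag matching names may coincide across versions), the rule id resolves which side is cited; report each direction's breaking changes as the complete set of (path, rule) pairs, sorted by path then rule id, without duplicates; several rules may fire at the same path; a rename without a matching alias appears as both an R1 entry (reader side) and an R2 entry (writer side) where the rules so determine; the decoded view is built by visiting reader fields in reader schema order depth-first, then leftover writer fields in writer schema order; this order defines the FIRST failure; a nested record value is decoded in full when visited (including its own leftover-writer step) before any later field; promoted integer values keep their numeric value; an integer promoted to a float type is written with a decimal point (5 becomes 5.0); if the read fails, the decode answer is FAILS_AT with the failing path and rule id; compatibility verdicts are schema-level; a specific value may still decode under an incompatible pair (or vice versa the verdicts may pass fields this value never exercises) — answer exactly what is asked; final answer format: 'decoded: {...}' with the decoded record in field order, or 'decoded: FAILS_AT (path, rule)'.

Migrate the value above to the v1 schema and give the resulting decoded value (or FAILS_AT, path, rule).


decoded: {"tier": "HIGH", "contact": {"duration": 0, "payload": 0xBEEF, "attempts": null, "height": 10.0}, "avatar": 0x00, "id": -2}

in User below, arrows point writer -> reader
decoding the User value with the v1 reader:
  tier := "HIGH" (from writer kind)
  contact.duration := 0 (from writer age)
  contact.payload := 0xBEEF
  contact.attempts := null (absent, optional -> null)
  contact.height := 10.0
  writer contact.blob: unknown -> dropped
  avatar := 0x00
  id := -2
  => decoded: {"tier": "HIGH", "contact": {"duration": 0, "payload": 0xBEEF, "attempts": null, "height": 10.0}, "avatar": 0x00, "id": -2}
ruling out the remaining User differences:
  added field blob to record Address: required bytes, tag 5, default 0x1A2B (in v2 it sits immediately before payload) -> affects the rule determinations only; this particular User value decodes identically
  renamed field duration to age in record Address (alias duration declared on the renamed field) -> inert under this dialect — no rule fires on User and the result does not move
  renamed field tier to kind in record User (alias tier declared on the renamed field) -> inert under this dialect — no rule fires on User and the result does not move
  field contact in record User: required changed to optional -> affects the rule determinations only; this particular User value decodes identically


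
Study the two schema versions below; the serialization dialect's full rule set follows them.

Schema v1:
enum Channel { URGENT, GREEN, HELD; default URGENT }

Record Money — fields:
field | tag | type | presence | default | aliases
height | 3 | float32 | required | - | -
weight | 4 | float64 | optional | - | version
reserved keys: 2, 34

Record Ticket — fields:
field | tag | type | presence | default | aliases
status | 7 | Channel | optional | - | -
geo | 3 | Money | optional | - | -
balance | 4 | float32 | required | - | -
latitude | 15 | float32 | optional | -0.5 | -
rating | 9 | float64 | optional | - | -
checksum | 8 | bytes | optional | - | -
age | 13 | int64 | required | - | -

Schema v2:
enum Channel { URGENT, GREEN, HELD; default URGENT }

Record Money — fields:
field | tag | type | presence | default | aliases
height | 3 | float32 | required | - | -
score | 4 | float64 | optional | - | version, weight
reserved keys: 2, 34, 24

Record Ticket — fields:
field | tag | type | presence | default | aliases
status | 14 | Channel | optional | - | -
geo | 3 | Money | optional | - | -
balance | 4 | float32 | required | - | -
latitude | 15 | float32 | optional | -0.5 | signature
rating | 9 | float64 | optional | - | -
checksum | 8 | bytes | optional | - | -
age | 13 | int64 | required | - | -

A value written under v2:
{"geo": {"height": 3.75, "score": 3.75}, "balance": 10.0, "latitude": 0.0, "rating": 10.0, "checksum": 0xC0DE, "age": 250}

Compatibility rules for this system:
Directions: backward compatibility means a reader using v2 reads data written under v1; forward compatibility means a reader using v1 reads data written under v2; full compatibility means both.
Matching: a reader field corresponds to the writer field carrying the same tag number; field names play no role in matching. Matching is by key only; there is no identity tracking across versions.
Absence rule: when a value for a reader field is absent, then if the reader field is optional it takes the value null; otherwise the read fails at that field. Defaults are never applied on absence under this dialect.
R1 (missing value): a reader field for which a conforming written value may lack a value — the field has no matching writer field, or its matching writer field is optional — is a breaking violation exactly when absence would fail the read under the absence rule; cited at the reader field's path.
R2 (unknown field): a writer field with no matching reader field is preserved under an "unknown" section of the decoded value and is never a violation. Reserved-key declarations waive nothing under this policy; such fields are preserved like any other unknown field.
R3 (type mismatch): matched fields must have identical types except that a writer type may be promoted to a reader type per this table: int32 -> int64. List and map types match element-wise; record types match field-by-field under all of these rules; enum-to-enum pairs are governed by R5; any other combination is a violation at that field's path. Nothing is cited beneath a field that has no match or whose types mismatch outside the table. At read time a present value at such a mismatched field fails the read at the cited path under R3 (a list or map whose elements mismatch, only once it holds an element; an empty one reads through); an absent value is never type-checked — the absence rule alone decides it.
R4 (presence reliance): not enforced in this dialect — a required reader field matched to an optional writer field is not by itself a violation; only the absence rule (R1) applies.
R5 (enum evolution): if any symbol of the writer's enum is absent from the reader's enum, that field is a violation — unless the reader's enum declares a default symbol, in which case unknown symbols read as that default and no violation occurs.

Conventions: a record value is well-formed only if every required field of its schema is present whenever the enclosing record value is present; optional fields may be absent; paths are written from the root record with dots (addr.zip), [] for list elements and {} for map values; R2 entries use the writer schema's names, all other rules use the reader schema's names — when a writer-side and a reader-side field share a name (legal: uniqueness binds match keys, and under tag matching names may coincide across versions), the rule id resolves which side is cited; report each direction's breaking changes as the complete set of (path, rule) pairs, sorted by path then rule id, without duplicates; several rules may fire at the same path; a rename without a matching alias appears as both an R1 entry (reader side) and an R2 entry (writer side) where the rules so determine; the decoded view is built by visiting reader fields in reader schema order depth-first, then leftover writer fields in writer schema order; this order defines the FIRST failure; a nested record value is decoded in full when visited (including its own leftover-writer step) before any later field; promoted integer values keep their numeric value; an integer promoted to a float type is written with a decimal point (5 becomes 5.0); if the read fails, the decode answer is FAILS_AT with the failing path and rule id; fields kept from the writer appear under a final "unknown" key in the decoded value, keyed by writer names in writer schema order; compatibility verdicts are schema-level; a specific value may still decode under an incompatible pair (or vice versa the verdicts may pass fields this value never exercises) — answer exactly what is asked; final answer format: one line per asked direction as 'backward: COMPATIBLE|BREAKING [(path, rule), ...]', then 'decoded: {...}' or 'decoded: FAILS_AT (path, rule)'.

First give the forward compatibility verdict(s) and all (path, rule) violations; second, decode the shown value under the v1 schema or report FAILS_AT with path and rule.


arrows below run writer -> reader for Ticket
forward for Ticket (reader v1, writer v2):
  no writer field matches reader status
  geo <- geo (Money -> Money, writer optional)
  balance <- balance (float32 -> float32, writer required)
  latitude <- latitude (float32 -> float32, writer optional)
  rating <- rating (float64 -> float64, writer optional)
  checksum <- checksum (bytes -> bytes, writer optional)
  age <- age (int64 -> int64, writer required)
  writer status: unknown to reader
  geo.height <- geo.height (float32 -> float32, writer required)
  geo.weight <- geo.score (float64 -> float64, writer optional)
  => forward: COMPATIBLE
decode walk for Ticket under reader schema v1:
  status := null (not supplied -> null)
  geo.height := 3.75
  geo.weight := 3.75 (from writer score)
  balance := 10.0
  latitude := 0.0
  rating := 10.0
  checksum := 0xC0DE
  age := 250
  => decoded: {"status": null, "geo": {"height": 3.75, "weight": 3.75}, "balance": 10.0, "latitude": 0.0, "rating": 10.0, "checksum": 0xC0DE, "age": 250}
checking off the Ticket differences that do not matter here:
  renamed field weight to score in record Money (alias weight declared on the renamed field) -> no rule fires on it in Ticket's dialect; the asked verdict holds
  field status in record Ticket: tag 7 changed to 14 -> no rule fires on it in Ticket's dialect; the asked verdict holds

forward: COMPATIBLE []; decoded: {"status": null, "geo": {"height": 3.75, "weight": 3.75}, "balance": 10.0, "latitude": 0.0, "rating": 10.0, "checksum": 0xC0DE, "age": 250}


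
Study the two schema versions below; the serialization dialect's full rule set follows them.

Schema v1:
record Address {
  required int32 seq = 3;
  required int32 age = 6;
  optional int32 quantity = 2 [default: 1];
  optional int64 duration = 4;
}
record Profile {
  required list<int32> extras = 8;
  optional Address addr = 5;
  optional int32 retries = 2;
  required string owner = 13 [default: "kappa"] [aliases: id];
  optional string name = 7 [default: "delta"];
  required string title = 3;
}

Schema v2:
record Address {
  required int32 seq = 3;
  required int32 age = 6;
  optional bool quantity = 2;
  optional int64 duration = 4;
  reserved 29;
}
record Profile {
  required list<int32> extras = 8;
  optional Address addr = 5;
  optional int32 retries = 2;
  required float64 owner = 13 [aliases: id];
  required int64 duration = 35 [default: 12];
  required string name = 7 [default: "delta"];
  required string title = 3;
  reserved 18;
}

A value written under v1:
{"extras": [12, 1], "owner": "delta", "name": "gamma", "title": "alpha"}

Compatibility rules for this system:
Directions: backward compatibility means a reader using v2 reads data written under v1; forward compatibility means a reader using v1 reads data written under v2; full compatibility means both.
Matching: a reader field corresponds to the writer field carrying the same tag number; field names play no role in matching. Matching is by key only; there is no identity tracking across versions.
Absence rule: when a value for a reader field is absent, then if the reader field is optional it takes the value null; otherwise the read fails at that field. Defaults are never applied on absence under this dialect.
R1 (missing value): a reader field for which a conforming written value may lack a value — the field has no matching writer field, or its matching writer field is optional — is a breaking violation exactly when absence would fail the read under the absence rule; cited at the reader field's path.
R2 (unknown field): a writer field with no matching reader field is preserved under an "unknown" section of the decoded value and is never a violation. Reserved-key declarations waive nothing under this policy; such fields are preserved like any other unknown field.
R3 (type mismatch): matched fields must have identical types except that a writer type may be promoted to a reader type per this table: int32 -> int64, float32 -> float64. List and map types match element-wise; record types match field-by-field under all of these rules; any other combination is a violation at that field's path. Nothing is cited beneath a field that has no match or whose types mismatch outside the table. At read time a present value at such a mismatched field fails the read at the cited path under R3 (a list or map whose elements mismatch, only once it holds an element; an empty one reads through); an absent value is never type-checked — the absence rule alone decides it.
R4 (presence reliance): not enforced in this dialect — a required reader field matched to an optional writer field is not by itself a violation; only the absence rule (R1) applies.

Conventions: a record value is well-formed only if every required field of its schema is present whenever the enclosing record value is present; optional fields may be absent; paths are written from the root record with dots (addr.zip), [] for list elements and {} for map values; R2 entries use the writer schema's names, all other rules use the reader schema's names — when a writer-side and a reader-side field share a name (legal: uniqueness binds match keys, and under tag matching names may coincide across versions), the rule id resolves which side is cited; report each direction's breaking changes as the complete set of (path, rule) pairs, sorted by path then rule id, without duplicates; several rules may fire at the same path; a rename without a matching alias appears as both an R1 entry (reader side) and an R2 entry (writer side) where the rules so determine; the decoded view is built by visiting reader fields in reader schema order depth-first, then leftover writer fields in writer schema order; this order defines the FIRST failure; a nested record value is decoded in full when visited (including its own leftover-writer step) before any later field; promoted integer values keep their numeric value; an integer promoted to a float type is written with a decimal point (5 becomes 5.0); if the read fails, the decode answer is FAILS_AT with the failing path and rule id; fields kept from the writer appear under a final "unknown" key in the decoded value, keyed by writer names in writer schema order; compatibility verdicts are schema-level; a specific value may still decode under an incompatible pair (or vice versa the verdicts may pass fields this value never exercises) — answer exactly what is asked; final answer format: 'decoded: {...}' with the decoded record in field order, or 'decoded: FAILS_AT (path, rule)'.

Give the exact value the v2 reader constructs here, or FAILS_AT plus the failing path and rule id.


decoded: FAILS_AT (owner, R3)

the writer's type comes first in each Profile pair
decode (reader v2):
  extras := [12, 1]
  addr := null (absent, optional -> null)
  retries := null (absent, optional -> null)
  read fails at owner under R3
  => FAILS_AT (owner, R3)
diffs on Profile not affecting the asked answer:
  field quantity in record Address: type int32 changed to bool (its default is dropped) -> a verdict-level change on Profile — the shown value reads the same
  field name in record Profile: optional changed to required -> a verdict-level change on Profile — the shown value reads the same
  added field duration to record Profile: required int64, tag 35, default 12 (in v2 it sits immediately before name) -> a verdict-level change on Profile — the shown value reads the same


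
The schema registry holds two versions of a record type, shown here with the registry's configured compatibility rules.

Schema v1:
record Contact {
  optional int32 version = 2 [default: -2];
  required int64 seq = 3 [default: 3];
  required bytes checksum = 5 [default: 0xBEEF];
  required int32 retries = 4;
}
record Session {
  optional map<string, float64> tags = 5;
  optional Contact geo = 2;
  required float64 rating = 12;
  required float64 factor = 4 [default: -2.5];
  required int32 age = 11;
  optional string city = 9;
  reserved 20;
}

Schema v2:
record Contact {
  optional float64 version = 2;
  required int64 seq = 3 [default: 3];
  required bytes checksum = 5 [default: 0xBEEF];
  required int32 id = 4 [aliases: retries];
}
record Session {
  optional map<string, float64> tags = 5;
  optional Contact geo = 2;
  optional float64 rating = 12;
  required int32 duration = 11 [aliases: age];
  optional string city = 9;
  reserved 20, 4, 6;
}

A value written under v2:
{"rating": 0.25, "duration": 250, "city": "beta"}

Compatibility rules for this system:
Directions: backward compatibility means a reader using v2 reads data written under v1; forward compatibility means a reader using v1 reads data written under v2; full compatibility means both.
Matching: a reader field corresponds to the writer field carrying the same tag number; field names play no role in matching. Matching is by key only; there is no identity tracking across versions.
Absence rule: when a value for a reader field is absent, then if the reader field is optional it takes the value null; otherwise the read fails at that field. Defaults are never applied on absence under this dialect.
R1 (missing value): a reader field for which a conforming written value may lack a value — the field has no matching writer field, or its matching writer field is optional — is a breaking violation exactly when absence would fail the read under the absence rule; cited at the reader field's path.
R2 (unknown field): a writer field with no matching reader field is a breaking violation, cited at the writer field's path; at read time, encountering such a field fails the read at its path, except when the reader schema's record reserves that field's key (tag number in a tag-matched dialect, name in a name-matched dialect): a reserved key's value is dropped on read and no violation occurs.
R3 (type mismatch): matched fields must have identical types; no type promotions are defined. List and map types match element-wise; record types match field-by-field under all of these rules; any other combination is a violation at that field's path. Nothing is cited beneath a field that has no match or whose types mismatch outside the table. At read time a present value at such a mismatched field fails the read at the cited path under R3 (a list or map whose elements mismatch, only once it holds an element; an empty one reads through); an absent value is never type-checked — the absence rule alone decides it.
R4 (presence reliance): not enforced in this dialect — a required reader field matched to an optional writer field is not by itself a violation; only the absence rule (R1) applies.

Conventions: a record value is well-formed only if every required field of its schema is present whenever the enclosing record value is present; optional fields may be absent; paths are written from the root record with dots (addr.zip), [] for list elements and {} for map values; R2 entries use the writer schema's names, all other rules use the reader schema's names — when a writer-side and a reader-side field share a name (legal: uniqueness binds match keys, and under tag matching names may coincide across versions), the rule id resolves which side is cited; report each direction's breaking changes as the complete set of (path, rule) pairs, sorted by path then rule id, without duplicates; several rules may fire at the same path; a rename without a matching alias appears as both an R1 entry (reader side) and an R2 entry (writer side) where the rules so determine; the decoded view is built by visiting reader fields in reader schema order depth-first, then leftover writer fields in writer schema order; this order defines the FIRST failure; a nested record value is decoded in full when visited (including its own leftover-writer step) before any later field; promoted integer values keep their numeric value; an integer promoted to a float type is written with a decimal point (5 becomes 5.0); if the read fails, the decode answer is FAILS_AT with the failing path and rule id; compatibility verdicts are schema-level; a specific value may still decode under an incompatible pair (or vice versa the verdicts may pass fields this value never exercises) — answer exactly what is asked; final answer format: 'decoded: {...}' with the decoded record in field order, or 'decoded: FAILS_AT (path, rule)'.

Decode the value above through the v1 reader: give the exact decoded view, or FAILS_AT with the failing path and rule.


decoded: FAILS_AT (factor, R1)

the writer's type comes first in each Session pair
decoding the Session value with the v1 reader:
  tags := null (missing; optional => null)
  geo := null (missing; optional => null)
  rating := 0.25
  read fails at factor under R1 (no fill)
  => FAILS_AT (factor, R1)
remaining Session differences; none change what is asked:
  renamed field age to duration in record Session (alias age declared on the renamed field) -> no rule fires on it and the decoded Session view is identical with or without it
  renamed field retries to id in record Contact (alias retries declared on the renamed field) -> no rule fires on it and the decoded Session view is identical with or without it
  field version in record Contact: type int32 changed to float64 (its default is dropped) -> a verdict-level change on Session — the shown value reads the same
  field rating in record Session: required changed to optional -> a verdict-level change on Session — the shown value reads the same


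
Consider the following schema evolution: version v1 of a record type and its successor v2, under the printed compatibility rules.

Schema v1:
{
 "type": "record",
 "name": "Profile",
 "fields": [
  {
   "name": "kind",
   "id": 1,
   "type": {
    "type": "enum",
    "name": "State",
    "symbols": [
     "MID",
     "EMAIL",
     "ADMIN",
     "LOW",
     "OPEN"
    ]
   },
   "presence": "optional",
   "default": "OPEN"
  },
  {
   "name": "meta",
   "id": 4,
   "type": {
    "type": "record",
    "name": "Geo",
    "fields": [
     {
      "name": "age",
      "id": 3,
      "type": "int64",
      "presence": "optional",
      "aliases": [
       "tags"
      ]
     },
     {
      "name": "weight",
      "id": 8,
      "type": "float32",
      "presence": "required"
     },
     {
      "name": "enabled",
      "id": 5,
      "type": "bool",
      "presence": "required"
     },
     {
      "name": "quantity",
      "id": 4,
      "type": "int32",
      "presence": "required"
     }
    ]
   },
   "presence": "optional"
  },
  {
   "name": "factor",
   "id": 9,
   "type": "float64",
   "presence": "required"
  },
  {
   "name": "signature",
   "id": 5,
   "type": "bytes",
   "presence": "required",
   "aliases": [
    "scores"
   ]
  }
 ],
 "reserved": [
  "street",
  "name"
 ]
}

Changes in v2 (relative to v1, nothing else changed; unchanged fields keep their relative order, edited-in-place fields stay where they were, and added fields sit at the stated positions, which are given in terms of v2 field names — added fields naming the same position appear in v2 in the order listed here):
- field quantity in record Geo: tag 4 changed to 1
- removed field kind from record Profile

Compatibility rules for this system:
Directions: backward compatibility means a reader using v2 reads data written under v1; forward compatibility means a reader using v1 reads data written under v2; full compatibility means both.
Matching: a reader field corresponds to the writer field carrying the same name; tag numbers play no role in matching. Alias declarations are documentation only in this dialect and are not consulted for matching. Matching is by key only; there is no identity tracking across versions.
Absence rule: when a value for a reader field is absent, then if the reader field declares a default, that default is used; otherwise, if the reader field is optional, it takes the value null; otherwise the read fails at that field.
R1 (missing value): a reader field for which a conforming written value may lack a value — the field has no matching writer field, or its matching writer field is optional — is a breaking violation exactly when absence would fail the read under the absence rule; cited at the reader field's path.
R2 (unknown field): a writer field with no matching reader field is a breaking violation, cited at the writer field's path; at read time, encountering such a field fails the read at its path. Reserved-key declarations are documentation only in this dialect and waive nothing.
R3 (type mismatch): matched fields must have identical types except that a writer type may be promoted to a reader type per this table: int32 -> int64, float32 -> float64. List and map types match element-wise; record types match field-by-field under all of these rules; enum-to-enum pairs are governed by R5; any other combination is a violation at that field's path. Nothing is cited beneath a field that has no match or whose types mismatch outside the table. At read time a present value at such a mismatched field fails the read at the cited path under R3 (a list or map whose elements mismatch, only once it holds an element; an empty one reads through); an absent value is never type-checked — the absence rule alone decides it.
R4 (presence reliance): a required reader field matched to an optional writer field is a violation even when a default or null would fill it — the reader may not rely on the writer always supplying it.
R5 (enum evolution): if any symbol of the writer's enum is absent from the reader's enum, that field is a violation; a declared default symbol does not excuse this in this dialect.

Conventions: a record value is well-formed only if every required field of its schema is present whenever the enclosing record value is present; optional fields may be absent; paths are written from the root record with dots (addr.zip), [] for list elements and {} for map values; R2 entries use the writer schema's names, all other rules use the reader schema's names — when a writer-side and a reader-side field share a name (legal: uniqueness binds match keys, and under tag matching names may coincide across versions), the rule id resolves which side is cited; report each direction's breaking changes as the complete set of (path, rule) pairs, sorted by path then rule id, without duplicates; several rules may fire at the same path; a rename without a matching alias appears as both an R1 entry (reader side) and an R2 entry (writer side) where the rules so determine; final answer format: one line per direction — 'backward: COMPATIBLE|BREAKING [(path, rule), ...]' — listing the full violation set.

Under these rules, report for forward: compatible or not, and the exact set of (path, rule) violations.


in Profile below, arrows point writer -> reader
forward for Profile (reader v1, writer v2):
  kind has no writer counterpart
  meta: Geo -> Geo, writer optional; from meta
  factor: float64 -> float64, writer required; from factor
  signature: bytes -> bytes, writer required; from signature
  meta.age: int64 -> int64, writer optional; from meta.age
  meta.weight: float32 -> float32, writer required; from meta.weight
  meta.enabled: bool -> bool, writer required; from meta.enabled
  meta.quantity: int32 -> int32, writer required; from meta.quantity
  => forward: COMPATIBLE
checking off the Profile differences that do not matter here:
  field quantity in record Geo: tag 4 changed to 1 -> triggers nothing under Profile's printed rules — same verdict
  removed field kind from record Profile -> matters only for Profile's backward compatibility — outside the asked direction

forward: COMPATIBLE []


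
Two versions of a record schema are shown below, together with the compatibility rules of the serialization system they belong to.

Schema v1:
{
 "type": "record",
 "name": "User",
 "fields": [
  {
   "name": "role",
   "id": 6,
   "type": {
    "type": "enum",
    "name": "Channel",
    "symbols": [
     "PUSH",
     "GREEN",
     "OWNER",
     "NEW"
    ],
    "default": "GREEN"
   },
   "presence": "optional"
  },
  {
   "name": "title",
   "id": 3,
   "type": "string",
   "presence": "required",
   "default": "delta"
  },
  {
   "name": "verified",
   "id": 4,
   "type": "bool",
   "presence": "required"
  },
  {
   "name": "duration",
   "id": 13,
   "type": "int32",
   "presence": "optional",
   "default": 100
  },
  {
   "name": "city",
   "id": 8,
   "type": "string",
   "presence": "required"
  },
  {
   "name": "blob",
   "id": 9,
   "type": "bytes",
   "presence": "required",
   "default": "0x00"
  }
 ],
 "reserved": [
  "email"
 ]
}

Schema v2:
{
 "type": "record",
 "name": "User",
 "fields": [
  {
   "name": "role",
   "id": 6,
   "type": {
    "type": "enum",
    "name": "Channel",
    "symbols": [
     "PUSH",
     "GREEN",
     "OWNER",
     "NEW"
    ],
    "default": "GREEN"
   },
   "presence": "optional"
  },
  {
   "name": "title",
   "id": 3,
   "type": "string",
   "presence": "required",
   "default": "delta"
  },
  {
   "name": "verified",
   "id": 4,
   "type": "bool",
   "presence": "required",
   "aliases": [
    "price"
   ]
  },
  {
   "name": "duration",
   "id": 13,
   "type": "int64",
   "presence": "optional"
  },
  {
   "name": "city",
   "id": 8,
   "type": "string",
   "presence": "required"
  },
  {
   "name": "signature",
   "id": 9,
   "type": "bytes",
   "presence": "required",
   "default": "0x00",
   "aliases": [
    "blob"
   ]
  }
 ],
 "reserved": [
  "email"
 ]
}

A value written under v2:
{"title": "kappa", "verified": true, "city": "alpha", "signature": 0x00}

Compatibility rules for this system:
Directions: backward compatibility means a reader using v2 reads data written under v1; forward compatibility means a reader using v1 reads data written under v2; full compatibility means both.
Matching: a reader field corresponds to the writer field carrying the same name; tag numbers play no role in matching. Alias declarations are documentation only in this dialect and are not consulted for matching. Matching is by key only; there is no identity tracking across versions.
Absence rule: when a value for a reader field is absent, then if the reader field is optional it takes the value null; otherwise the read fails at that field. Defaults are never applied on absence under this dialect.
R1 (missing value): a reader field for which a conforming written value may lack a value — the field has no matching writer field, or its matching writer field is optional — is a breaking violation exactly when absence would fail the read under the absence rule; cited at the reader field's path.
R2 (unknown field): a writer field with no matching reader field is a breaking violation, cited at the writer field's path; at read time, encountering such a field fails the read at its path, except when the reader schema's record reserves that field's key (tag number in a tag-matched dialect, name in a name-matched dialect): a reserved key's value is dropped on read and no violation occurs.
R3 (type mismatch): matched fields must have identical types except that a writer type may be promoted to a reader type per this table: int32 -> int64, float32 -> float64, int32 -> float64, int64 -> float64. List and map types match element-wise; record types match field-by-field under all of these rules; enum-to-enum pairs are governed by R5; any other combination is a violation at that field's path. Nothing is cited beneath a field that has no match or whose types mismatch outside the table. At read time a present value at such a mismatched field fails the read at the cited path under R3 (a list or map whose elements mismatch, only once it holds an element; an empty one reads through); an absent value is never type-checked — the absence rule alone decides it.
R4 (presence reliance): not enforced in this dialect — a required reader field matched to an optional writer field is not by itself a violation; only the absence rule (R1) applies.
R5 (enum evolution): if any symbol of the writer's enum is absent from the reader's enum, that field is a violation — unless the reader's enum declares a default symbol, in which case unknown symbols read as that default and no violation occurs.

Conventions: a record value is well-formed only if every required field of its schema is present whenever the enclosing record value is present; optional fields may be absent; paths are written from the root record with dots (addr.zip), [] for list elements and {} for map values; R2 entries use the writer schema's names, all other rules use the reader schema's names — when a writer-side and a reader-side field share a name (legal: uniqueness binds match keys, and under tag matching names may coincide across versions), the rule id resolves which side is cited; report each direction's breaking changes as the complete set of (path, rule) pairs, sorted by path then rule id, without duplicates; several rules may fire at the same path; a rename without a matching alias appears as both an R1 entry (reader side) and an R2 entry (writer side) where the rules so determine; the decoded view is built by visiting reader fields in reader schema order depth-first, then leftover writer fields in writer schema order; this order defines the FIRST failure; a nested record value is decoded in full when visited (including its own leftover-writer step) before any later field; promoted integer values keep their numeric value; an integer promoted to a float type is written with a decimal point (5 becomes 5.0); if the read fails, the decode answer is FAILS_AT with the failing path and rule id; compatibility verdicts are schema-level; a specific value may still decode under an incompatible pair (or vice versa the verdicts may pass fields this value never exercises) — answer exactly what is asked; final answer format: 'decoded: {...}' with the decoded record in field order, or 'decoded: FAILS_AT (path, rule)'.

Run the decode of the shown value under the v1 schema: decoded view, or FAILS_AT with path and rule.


decoded: FAILS_AT (blob, R1)

each type pair in User: writer, then reader
decode (reader v1):
  role := null (absent, optional -> null)
  title := "kappa"
  verified := true
  duration := null (absent, optional -> null)
  city := "alpha"
  read fails at blob under R1 (no fill)
  => FAILS_AT (blob, R1)
remaining User differences; none change what is asked:
  field duration in record User: type int32 changed to int64 (its default is dropped) -> schema-level compatibility only; this User value's decode is unchanged
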